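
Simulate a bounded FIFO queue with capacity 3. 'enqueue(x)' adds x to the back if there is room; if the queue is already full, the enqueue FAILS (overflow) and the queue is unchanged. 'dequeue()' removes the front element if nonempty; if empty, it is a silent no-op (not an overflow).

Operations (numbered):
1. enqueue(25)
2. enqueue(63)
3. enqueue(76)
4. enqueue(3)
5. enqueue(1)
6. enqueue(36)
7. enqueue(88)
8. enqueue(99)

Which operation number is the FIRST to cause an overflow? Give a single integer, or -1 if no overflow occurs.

1. enqueue(25): size=1
2. enqueue(63): size=2
3. enqueue(76): size=3
4. enqueue(3): size=3=cap → OVERFLOW (fail)
5. enqueue(1): size=3=cap → OVERFLOW (fail)
6. enqueue(36): size=3=cap → OVERFLOW (fail)
7. enqueue(88): size=3=cap → OVERFLOW (fail)
8. enqueue(99): size=3=cap → OVERFLOW (fail)

Answer: 4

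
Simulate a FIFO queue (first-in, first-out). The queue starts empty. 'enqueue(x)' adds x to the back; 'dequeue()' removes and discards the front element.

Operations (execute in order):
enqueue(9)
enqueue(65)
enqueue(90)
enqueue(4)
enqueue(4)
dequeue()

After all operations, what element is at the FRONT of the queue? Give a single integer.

enqueue(9): queue = [9]
enqueue(65): queue = [9, 65]
enqueue(90): queue = [9, 65, 90]
enqueue(4): queue = [9, 65, 90, 4]
enqueue(4): queue = [9, 65, 90, 4, 4]
dequeue(): queue = [65, 90, 4, 4]

Answer: 65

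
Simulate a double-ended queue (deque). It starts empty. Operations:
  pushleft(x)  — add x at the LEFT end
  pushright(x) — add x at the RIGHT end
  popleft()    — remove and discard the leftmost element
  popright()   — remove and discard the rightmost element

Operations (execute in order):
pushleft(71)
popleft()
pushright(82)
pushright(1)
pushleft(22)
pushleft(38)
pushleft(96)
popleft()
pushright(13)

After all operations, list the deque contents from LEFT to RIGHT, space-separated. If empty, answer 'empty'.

pushleft(71): [71]
popleft(): []
pushright(82): [82]
pushright(1): [82, 1]
pushleft(22): [22, 82, 1]
pushleft(38): [38, 22, 82, 1]
pushleft(96): [96, 38, 22, 82, 1]
popleft(): [38, 22, 82, 1]
pushright(13): [38, 22, 82, 1, 13]

Answer: 38 22 82 1 13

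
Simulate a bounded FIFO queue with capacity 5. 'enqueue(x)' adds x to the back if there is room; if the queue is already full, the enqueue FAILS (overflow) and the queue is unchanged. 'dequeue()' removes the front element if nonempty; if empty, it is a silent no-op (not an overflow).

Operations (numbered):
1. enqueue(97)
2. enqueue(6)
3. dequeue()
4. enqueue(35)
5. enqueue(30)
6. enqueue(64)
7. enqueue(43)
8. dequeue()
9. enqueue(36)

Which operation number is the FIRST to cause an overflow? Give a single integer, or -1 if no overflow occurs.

Answer: -1

Derivation:
1. enqueue(97): size=1
2. enqueue(6): size=2
3. dequeue(): size=1
4. enqueue(35): size=2
5. enqueue(30): size=3
6. enqueue(64): size=4
7. enqueue(43): size=5
8. dequeue(): size=4
9. enqueue(36): size=5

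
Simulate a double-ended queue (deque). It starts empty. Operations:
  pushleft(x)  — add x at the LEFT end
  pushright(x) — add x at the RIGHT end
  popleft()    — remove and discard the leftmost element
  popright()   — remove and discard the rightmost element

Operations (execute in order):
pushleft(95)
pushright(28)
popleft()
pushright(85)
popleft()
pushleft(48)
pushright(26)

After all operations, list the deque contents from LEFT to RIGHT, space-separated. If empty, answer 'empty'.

pushleft(95): [95]
pushright(28): [95, 28]
popleft(): [28]
pushright(85): [28, 85]
popleft(): [85]
pushleft(48): [48, 85]
pushright(26): [48, 85, 26]

Answer: 48 85 26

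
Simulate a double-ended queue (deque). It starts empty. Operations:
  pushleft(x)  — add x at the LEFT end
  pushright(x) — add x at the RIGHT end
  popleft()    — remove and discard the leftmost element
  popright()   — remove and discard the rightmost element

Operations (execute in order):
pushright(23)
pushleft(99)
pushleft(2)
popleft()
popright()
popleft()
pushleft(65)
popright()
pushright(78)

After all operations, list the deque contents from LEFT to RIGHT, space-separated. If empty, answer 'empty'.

Answer: 78

Derivation:
pushright(23): [23]
pushleft(99): [99, 23]
pushleft(2): [2, 99, 23]
popleft(): [99, 23]
popright(): [99]
popleft(): []
pushleft(65): [65]
popright(): []
pushright(78): [78]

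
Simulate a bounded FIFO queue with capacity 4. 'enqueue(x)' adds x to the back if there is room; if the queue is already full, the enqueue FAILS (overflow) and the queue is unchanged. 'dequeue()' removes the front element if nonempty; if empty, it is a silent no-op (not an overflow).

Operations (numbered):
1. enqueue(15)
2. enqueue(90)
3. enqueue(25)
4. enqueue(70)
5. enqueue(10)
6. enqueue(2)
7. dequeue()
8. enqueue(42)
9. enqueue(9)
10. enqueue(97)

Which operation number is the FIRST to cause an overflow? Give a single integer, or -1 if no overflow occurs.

1. enqueue(15): size=1
2. enqueue(90): size=2
3. enqueue(25): size=3
4. enqueue(70): size=4
5. enqueue(10): size=4=cap → OVERFLOW (fail)
6. enqueue(2): size=4=cap → OVERFLOW (fail)
7. dequeue(): size=3
8. enqueue(42): size=4
9. enqueue(9): size=4=cap → OVERFLOW (fail)
10. enqueue(97): size=4=cap → OVERFLOW (fail)

Answer: 5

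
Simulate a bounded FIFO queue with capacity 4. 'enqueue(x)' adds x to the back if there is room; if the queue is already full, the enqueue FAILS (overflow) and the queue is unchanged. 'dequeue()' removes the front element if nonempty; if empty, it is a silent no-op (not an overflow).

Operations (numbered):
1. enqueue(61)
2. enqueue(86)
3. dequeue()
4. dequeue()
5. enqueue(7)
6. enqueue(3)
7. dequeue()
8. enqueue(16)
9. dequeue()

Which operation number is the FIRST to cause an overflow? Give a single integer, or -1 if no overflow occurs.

1. enqueue(61): size=1
2. enqueue(86): size=2
3. dequeue(): size=1
4. dequeue(): size=0
5. enqueue(7): size=1
6. enqueue(3): size=2
7. dequeue(): size=1
8. enqueue(16): size=2
9. dequeue(): size=1

Answer: -1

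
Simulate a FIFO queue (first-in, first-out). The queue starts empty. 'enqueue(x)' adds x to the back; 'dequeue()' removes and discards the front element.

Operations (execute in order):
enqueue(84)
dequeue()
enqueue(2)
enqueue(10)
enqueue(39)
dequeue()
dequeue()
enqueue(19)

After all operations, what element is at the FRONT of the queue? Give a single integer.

Answer: 39

Derivation:
enqueue(84): queue = [84]
dequeue(): queue = []
enqueue(2): queue = [2]
enqueue(10): queue = [2, 10]
enqueue(39): queue = [2, 10, 39]
dequeue(): queue = [10, 39]
dequeue(): queue = [39]
enqueue(19): queue = [39, 19]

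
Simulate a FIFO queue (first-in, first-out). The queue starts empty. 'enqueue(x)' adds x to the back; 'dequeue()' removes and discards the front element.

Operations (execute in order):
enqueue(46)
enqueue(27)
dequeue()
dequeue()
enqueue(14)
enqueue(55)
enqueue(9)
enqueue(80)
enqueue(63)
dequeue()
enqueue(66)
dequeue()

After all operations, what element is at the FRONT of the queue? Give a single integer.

Answer: 9

Derivation:
enqueue(46): queue = [46]
enqueue(27): queue = [46, 27]
dequeue(): queue = [27]
dequeue(): queue = []
enqueue(14): queue = [14]
enqueue(55): queue = [14, 55]
enqueue(9): queue = [14, 55, 9]
enqueue(80): queue = [14, 55, 9, 80]
enqueue(63): queue = [14, 55, 9, 80, 63]
dequeue(): queue = [55, 9, 80, 63]
enqueue(66): queue = [55, 9, 80, 63, 66]
dequeue(): queue = [9, 80, 63, 66]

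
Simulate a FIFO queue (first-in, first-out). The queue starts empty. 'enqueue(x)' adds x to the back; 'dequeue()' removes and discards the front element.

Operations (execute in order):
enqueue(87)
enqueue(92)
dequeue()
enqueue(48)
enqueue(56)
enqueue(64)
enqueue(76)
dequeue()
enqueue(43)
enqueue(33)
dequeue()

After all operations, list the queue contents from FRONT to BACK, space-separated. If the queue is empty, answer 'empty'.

enqueue(87): [87]
enqueue(92): [87, 92]
dequeue(): [92]
enqueue(48): [92, 48]
enqueue(56): [92, 48, 56]
enqueue(64): [92, 48, 56, 64]
enqueue(76): [92, 48, 56, 64, 76]
dequeue(): [48, 56, 64, 76]
enqueue(43): [48, 56, 64, 76, 43]
enqueue(33): [48, 56, 64, 76, 43, 33]
dequeue(): [56, 64, 76, 43, 33]

Answer: 56 64 76 43 33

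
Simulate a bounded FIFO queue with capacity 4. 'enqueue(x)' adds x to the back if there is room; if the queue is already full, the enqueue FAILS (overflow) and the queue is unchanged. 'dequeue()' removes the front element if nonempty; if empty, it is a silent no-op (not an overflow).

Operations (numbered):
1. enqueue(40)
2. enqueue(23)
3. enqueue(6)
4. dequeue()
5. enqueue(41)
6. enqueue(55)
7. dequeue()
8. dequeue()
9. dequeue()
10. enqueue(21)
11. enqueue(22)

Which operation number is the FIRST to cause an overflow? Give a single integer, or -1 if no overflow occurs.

1. enqueue(40): size=1
2. enqueue(23): size=2
3. enqueue(6): size=3
4. dequeue(): size=2
5. enqueue(41): size=3
6. enqueue(55): size=4
7. dequeue(): size=3
8. dequeue(): size=2
9. dequeue(): size=1
10. enqueue(21): size=2
11. enqueue(22): size=3

Answer: -1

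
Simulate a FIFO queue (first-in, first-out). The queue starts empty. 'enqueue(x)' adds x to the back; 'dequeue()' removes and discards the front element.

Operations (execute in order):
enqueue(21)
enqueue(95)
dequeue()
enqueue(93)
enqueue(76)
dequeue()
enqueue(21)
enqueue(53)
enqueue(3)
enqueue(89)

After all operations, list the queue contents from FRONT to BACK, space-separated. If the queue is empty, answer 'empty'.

enqueue(21): [21]
enqueue(95): [21, 95]
dequeue(): [95]
enqueue(93): [95, 93]
enqueue(76): [95, 93, 76]
dequeue(): [93, 76]
enqueue(21): [93, 76, 21]
enqueue(53): [93, 76, 21, 53]
enqueue(3): [93, 76, 21, 53, 3]
enqueue(89): [93, 76, 21, 53, 3, 89]

Answer: 93 76 21 53 3 89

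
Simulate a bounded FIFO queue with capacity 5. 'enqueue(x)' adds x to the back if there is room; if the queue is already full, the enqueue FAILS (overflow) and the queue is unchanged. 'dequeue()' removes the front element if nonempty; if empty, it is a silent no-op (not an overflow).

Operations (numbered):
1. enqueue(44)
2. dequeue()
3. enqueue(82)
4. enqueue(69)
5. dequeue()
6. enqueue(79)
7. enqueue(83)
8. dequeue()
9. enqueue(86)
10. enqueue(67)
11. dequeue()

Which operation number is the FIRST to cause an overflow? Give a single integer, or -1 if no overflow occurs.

Answer: -1

Derivation:
1. enqueue(44): size=1
2. dequeue(): size=0
3. enqueue(82): size=1
4. enqueue(69): size=2
5. dequeue(): size=1
6. enqueue(79): size=2
7. enqueue(83): size=3
8. dequeue(): size=2
9. enqueue(86): size=3
10. enqueue(67): size=4
11. dequeue(): size=3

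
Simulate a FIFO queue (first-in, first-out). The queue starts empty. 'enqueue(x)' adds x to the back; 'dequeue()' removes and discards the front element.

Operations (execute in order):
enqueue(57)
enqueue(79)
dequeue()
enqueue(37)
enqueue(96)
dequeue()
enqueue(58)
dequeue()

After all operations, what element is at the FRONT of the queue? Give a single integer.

enqueue(57): queue = [57]
enqueue(79): queue = [57, 79]
dequeue(): queue = [79]
enqueue(37): queue = [79, 37]
enqueue(96): queue = [79, 37, 96]
dequeue(): queue = [37, 96]
enqueue(58): queue = [37, 96, 58]
dequeue(): queue = [96, 58]

Answer: 96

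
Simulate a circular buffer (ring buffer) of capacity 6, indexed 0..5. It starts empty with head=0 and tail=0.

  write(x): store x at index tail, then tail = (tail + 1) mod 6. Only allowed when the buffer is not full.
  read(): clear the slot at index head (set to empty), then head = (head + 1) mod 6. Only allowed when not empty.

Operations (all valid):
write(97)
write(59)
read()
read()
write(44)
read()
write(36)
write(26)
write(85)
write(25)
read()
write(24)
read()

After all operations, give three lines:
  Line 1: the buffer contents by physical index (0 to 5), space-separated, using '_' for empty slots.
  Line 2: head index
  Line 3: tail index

Answer: 25 24 _ _ _ 85
5
2

Derivation:
write(97): buf=[97 _ _ _ _ _], head=0, tail=1, size=1
write(59): buf=[97 59 _ _ _ _], head=0, tail=2, size=2
read(): buf=[_ 59 _ _ _ _], head=1, tail=2, size=1
read(): buf=[_ _ _ _ _ _], head=2, tail=2, size=0
write(44): buf=[_ _ 44 _ _ _], head=2, tail=3, size=1
read(): buf=[_ _ _ _ _ _], head=3, tail=3, size=0
write(36): buf=[_ _ _ 36 _ _], head=3, tail=4, size=1
write(26): buf=[_ _ _ 36 26 _], head=3, tail=5, size=2
write(85): buf=[_ _ _ 36 26 85], head=3, tail=0, size=3
write(25): buf=[25 _ _ 36 26 85], head=3, tail=1, size=4
read(): buf=[25 _ _ _ 26 85], head=4, tail=1, size=3
write(24): buf=[25 24 _ _ 26 85], head=4, tail=2, size=4
read(): buf=[25 24 _ _ _ 85], head=5, tail=2, size=3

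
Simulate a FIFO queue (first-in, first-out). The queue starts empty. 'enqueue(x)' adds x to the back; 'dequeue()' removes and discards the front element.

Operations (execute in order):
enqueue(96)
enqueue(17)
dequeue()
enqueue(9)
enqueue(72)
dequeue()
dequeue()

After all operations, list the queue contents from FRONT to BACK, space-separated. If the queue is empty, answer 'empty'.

enqueue(96): [96]
enqueue(17): [96, 17]
dequeue(): [17]
enqueue(9): [17, 9]
enqueue(72): [17, 9, 72]
dequeue(): [9, 72]
dequeue(): [72]

Answer: 72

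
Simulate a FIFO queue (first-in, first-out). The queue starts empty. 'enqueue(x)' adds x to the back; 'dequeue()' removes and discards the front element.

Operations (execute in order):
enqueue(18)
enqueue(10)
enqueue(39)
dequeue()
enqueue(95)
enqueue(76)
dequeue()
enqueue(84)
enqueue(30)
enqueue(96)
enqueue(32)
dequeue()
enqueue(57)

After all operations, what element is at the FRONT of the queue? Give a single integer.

Answer: 95

Derivation:
enqueue(18): queue = [18]
enqueue(10): queue = [18, 10]
enqueue(39): queue = [18, 10, 39]
dequeue(): queue = [10, 39]
enqueue(95): queue = [10, 39, 95]
enqueue(76): queue = [10, 39, 95, 76]
dequeue(): queue = [39, 95, 76]
enqueue(84): queue = [39, 95, 76, 84]
enqueue(30): queue = [39, 95, 76, 84, 30]
enqueue(96): queue = [39, 95, 76, 84, 30, 96]
enqueue(32): queue = [39, 95, 76, 84, 30, 96, 32]
dequeue(): queue = [95, 76, 84, 30, 96, 32]
enqueue(57): queue = [95, 76, 84, 30, 96, 32, 57]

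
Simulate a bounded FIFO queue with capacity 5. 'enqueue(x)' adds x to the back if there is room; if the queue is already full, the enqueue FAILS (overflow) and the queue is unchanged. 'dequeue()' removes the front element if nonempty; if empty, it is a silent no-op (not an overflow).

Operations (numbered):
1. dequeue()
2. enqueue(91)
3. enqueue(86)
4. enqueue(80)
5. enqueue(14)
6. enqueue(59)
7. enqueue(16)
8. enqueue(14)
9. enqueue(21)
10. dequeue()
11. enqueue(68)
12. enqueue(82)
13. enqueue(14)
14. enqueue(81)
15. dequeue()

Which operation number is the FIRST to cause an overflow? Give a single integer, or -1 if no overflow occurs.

Answer: 7

Derivation:
1. dequeue(): empty, no-op, size=0
2. enqueue(91): size=1
3. enqueue(86): size=2
4. enqueue(80): size=3
5. enqueue(14): size=4
6. enqueue(59): size=5
7. enqueue(16): size=5=cap → OVERFLOW (fail)
8. enqueue(14): size=5=cap → OVERFLOW (fail)
9. enqueue(21): size=5=cap → OVERFLOW (fail)
10. dequeue(): size=4
11. enqueue(68): size=5
12. enqueue(82): size=5=cap → OVERFLOW (fail)
13. enqueue(14): size=5=cap → OVERFLOW (fail)
14. enqueue(81): size=5=cap → OVERFLOW (fail)
15. dequeue(): size=4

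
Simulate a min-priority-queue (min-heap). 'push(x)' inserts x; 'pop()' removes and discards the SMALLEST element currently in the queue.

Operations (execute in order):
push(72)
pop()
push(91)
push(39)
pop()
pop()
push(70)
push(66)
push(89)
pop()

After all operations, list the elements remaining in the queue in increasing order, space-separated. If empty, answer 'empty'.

Answer: 70 89

Derivation:
push(72): heap contents = [72]
pop() → 72: heap contents = []
push(91): heap contents = [91]
push(39): heap contents = [39, 91]
pop() → 39: heap contents = [91]
pop() → 91: heap contents = []
push(70): heap contents = [70]
push(66): heap contents = [66, 70]
push(89): heap contents = [66, 70, 89]
pop() → 66: heap contents = [70, 89]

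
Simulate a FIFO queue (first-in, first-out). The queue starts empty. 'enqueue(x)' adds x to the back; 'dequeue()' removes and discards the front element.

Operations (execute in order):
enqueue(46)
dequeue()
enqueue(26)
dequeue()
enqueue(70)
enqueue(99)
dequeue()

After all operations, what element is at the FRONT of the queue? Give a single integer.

Answer: 99

Derivation:
enqueue(46): queue = [46]
dequeue(): queue = []
enqueue(26): queue = [26]
dequeue(): queue = []
enqueue(70): queue = [70]
enqueue(99): queue = [70, 99]
dequeue(): queue = [99]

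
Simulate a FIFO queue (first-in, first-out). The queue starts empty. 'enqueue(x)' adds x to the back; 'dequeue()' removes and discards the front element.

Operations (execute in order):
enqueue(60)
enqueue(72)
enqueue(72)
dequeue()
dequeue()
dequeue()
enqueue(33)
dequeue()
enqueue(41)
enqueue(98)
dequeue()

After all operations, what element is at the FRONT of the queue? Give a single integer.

enqueue(60): queue = [60]
enqueue(72): queue = [60, 72]
enqueue(72): queue = [60, 72, 72]
dequeue(): queue = [72, 72]
dequeue(): queue = [72]
dequeue(): queue = []
enqueue(33): queue = [33]
dequeue(): queue = []
enqueue(41): queue = [41]
enqueue(98): queue = [41, 98]
dequeue(): queue = [98]

Answer: 98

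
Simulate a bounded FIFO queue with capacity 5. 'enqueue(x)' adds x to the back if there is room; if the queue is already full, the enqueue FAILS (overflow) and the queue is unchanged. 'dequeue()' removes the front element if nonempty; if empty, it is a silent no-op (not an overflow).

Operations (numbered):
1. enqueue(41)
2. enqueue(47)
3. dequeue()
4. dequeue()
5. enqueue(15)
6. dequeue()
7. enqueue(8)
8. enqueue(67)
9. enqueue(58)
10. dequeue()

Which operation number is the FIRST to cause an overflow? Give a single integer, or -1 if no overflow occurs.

Answer: -1

Derivation:
1. enqueue(41): size=1
2. enqueue(47): size=2
3. dequeue(): size=1
4. dequeue(): size=0
5. enqueue(15): size=1
6. dequeue(): size=0
7. enqueue(8): size=1
8. enqueue(67): size=2
9. enqueue(58): size=3
10. dequeue(): size=2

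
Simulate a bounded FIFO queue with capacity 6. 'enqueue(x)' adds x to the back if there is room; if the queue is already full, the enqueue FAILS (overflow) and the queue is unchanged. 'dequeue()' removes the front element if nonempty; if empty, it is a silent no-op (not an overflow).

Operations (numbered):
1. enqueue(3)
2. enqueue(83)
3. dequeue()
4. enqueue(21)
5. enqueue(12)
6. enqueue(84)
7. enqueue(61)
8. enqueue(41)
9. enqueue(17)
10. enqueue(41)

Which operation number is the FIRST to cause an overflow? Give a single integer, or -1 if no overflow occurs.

1. enqueue(3): size=1
2. enqueue(83): size=2
3. dequeue(): size=1
4. enqueue(21): size=2
5. enqueue(12): size=3
6. enqueue(84): size=4
7. enqueue(61): size=5
8. enqueue(41): size=6
9. enqueue(17): size=6=cap → OVERFLOW (fail)
10. enqueue(41): size=6=cap → OVERFLOW (fail)

Answer: 9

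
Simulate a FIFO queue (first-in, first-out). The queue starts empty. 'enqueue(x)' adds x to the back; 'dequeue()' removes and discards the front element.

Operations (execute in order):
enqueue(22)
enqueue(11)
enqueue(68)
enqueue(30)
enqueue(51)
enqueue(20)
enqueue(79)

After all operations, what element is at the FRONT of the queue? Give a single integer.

enqueue(22): queue = [22]
enqueue(11): queue = [22, 11]
enqueue(68): queue = [22, 11, 68]
enqueue(30): queue = [22, 11, 68, 30]
enqueue(51): queue = [22, 11, 68, 30, 51]
enqueue(20): queue = [22, 11, 68, 30, 51, 20]
enqueue(79): queue = [22, 11, 68, 30, 51, 20, 79]

Answer: 22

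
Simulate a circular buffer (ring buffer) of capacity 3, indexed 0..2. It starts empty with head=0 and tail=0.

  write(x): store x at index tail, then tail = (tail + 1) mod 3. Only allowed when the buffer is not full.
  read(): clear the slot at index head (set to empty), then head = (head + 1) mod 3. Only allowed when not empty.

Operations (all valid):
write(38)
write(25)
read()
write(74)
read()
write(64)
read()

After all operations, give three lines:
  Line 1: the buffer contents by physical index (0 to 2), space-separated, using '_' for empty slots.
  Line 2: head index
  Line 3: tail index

Answer: 64 _ _
0
1

Derivation:
write(38): buf=[38 _ _], head=0, tail=1, size=1
write(25): buf=[38 25 _], head=0, tail=2, size=2
read(): buf=[_ 25 _], head=1, tail=2, size=1
write(74): buf=[_ 25 74], head=1, tail=0, size=2
read(): buf=[_ _ 74], head=2, tail=0, size=1
write(64): buf=[64 _ 74], head=2, tail=1, size=2
read(): buf=[64 _ _], head=0, tail=1, size=1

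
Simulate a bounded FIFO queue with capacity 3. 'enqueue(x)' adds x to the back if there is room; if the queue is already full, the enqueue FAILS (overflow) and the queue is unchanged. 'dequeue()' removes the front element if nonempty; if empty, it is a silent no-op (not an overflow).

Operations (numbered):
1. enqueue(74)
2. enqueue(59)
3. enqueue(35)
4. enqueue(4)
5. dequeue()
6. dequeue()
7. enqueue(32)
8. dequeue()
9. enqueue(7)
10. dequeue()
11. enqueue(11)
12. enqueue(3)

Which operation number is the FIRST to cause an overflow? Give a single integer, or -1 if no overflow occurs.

1. enqueue(74): size=1
2. enqueue(59): size=2
3. enqueue(35): size=3
4. enqueue(4): size=3=cap → OVERFLOW (fail)
5. dequeue(): size=2
6. dequeue(): size=1
7. enqueue(32): size=2
8. dequeue(): size=1
9. enqueue(7): size=2
10. dequeue(): size=1
11. enqueue(11): size=2
12. enqueue(3): size=3

Answer: 4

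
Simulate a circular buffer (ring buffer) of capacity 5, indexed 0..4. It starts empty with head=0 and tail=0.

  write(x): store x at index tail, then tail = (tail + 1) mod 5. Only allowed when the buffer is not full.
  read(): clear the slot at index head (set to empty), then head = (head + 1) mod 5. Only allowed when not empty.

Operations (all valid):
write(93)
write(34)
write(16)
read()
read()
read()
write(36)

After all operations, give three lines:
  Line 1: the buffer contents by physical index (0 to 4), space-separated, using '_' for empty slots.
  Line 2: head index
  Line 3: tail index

Answer: _ _ _ 36 _
3
4

Derivation:
write(93): buf=[93 _ _ _ _], head=0, tail=1, size=1
write(34): buf=[93 34 _ _ _], head=0, tail=2, size=2
write(16): buf=[93 34 16 _ _], head=0, tail=3, size=3
read(): buf=[_ 34 16 _ _], head=1, tail=3, size=2
read(): buf=[_ _ 16 _ _], head=2, tail=3, size=1
read(): buf=[_ _ _ _ _], head=3, tail=3, size=0
write(36): buf=[_ _ _ 36 _], head=3, tail=4, size=1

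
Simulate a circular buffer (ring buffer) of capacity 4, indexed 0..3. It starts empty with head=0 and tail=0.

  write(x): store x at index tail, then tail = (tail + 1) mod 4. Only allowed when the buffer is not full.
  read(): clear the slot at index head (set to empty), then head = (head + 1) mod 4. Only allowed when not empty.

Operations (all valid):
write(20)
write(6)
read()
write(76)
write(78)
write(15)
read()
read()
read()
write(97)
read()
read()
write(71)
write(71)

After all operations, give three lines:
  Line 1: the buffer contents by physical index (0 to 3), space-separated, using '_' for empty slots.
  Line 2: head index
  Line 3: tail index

write(20): buf=[20 _ _ _], head=0, tail=1, size=1
write(6): buf=[20 6 _ _], head=0, tail=2, size=2
read(): buf=[_ 6 _ _], head=1, tail=2, size=1
write(76): buf=[_ 6 76 _], head=1, tail=3, size=2
write(78): buf=[_ 6 76 78], head=1, tail=0, size=3
write(15): buf=[15 6 76 78], head=1, tail=1, size=4
read(): buf=[15 _ 76 78], head=2, tail=1, size=3
read(): buf=[15 _ _ 78], head=3, tail=1, size=2
read(): buf=[15 _ _ _], head=0, tail=1, size=1
write(97): buf=[15 97 _ _], head=0, tail=2, size=2
read(): buf=[_ 97 _ _], head=1, tail=2, size=1
read(): buf=[_ _ _ _], head=2, tail=2, size=0
write(71): buf=[_ _ 71 _], head=2, tail=3, size=1
write(71): buf=[_ _ 71 71], head=2, tail=0, size=2

Answer: _ _ 71 71
2
0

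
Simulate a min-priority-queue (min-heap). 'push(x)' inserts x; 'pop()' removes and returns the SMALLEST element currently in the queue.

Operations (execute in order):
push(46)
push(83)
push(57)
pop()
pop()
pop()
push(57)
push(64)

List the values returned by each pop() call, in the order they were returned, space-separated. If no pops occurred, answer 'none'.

Answer: 46 57 83

Derivation:
push(46): heap contents = [46]
push(83): heap contents = [46, 83]
push(57): heap contents = [46, 57, 83]
pop() → 46: heap contents = [57, 83]
pop() → 57: heap contents = [83]
pop() → 83: heap contents = []
push(57): heap contents = [57]
push(64): heap contents = [57, 64]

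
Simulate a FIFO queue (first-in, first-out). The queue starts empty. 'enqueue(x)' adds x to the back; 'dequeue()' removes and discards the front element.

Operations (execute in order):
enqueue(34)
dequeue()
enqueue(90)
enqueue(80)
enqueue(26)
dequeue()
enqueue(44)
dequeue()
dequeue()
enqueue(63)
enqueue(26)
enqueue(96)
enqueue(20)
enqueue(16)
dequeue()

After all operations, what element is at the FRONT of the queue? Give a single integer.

enqueue(34): queue = [34]
dequeue(): queue = []
enqueue(90): queue = [90]
enqueue(80): queue = [90, 80]
enqueue(26): queue = [90, 80, 26]
dequeue(): queue = [80, 26]
enqueue(44): queue = [80, 26, 44]
dequeue(): queue = [26, 44]
dequeue(): queue = [44]
enqueue(63): queue = [44, 63]
enqueue(26): queue = [44, 63, 26]
enqueue(96): queue = [44, 63, 26, 96]
enqueue(20): queue = [44, 63, 26, 96, 20]
enqueue(16): queue = [44, 63, 26, 96, 20, 16]
dequeue(): queue = [63, 26, 96, 20, 16]

Answer: 63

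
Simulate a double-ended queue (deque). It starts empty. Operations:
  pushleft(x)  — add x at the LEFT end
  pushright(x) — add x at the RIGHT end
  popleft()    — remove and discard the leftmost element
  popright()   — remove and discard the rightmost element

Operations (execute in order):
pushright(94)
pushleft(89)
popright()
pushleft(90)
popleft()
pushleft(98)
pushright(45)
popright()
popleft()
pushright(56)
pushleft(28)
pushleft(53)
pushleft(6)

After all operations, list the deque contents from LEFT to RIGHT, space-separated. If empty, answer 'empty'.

pushright(94): [94]
pushleft(89): [89, 94]
popright(): [89]
pushleft(90): [90, 89]
popleft(): [89]
pushleft(98): [98, 89]
pushright(45): [98, 89, 45]
popright(): [98, 89]
popleft(): [89]
pushright(56): [89, 56]
pushleft(28): [28, 89, 56]
pushleft(53): [53, 28, 89, 56]
pushleft(6): [6, 53, 28, 89, 56]

Answer: 6 53 28 89 56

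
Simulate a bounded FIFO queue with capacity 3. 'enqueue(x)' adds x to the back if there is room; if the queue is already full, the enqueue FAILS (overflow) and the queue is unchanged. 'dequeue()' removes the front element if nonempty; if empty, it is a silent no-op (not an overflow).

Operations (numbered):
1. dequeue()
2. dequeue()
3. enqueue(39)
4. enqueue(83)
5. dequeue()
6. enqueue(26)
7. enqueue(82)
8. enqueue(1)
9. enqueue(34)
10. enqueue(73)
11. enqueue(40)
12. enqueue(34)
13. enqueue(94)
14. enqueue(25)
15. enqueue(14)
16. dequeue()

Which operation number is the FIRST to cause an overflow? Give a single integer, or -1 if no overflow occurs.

Answer: 8

Derivation:
1. dequeue(): empty, no-op, size=0
2. dequeue(): empty, no-op, size=0
3. enqueue(39): size=1
4. enqueue(83): size=2
5. dequeue(): size=1
6. enqueue(26): size=2
7. enqueue(82): size=3
8. enqueue(1): size=3=cap → OVERFLOW (fail)
9. enqueue(34): size=3=cap → OVERFLOW (fail)
10. enqueue(73): size=3=cap → OVERFLOW (fail)
11. enqueue(40): size=3=cap → OVERFLOW (fail)
12. enqueue(34): size=3=cap → OVERFLOW (fail)
13. enqueue(94): size=3=cap → OVERFLOW (fail)
14. enqueue(25): size=3=cap → OVERFLOW (fail)
15. enqueue(14): size=3=cap → OVERFLOW (fail)
16. dequeue(): size=2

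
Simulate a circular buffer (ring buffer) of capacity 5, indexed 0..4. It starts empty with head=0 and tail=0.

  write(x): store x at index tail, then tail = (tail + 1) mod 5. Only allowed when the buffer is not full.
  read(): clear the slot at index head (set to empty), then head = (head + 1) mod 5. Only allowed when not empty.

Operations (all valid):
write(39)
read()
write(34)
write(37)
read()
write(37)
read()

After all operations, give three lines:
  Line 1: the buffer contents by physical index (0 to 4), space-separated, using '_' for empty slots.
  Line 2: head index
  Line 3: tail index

Answer: _ _ _ 37 _
3
4

Derivation:
write(39): buf=[39 _ _ _ _], head=0, tail=1, size=1
read(): buf=[_ _ _ _ _], head=1, tail=1, size=0
write(34): buf=[_ 34 _ _ _], head=1, tail=2, size=1
write(37): buf=[_ 34 37 _ _], head=1, tail=3, size=2
read(): buf=[_ _ 37 _ _], head=2, tail=3, size=1
write(37): buf=[_ _ 37 37 _], head=2, tail=4, size=2
read(): buf=[_ _ _ 37 _], head=3, tail=4, size=1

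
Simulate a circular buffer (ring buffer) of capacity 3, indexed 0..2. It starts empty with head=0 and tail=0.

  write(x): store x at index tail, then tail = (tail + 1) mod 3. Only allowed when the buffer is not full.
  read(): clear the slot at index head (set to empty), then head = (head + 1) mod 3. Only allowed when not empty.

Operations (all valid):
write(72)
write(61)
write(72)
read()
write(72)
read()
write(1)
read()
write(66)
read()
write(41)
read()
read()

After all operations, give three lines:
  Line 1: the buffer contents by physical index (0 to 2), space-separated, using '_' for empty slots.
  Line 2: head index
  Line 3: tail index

write(72): buf=[72 _ _], head=0, tail=1, size=1
write(61): buf=[72 61 _], head=0, tail=2, size=2
write(72): buf=[72 61 72], head=0, tail=0, size=3
read(): buf=[_ 61 72], head=1, tail=0, size=2
write(72): buf=[72 61 72], head=1, tail=1, size=3
read(): buf=[72 _ 72], head=2, tail=1, size=2
write(1): buf=[72 1 72], head=2, tail=2, size=3
read(): buf=[72 1 _], head=0, tail=2, size=2
write(66): buf=[72 1 66], head=0, tail=0, size=3
read(): buf=[_ 1 66], head=1, tail=0, size=2
write(41): buf=[41 1 66], head=1, tail=1, size=3
read(): buf=[41 _ 66], head=2, tail=1, size=2
read(): buf=[41 _ _], head=0, tail=1, size=1

Answer: 41 _ _
0
1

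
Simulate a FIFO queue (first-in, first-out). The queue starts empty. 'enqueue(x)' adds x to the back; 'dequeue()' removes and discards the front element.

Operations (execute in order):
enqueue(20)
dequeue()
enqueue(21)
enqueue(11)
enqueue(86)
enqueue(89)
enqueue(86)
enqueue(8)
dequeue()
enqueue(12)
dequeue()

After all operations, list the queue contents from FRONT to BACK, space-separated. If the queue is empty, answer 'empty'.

Answer: 86 89 86 8 12

Derivation:
enqueue(20): [20]
dequeue(): []
enqueue(21): [21]
enqueue(11): [21, 11]
enqueue(86): [21, 11, 86]
enqueue(89): [21, 11, 86, 89]
enqueue(86): [21, 11, 86, 89, 86]
enqueue(8): [21, 11, 86, 89, 86, 8]
dequeue(): [11, 86, 89, 86, 8]
enqueue(12): [11, 86, 89, 86, 8, 12]
dequeue(): [86, 89, 86, 8, 12]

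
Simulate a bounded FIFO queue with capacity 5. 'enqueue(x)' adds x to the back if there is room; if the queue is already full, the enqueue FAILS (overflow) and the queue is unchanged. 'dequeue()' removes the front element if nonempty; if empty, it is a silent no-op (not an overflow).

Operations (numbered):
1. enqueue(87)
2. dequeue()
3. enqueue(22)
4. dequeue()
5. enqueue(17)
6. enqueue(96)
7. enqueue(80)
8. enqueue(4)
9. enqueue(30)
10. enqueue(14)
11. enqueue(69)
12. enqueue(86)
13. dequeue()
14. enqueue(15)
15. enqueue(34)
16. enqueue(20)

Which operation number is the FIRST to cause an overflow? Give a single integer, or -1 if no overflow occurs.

Answer: 10

Derivation:
1. enqueue(87): size=1
2. dequeue(): size=0
3. enqueue(22): size=1
4. dequeue(): size=0
5. enqueue(17): size=1
6. enqueue(96): size=2
7. enqueue(80): size=3
8. enqueue(4): size=4
9. enqueue(30): size=5
10. enqueue(14): size=5=cap → OVERFLOW (fail)
11. enqueue(69): size=5=cap → OVERFLOW (fail)
12. enqueue(86): size=5=cap → OVERFLOW (fail)
13. dequeue(): size=4
14. enqueue(15): size=5
15. enqueue(34): size=5=cap → OVERFLOW (fail)
16. enqueue(20): size=5=cap → OVERFLOW (fail)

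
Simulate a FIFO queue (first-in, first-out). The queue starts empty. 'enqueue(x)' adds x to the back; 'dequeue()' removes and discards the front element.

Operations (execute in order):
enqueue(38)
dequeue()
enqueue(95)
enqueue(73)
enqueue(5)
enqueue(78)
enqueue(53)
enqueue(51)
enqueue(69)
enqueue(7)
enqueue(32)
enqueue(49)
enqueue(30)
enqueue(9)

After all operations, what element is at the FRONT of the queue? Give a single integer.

Answer: 95

Derivation:
enqueue(38): queue = [38]
dequeue(): queue = []
enqueue(95): queue = [95]
enqueue(73): queue = [95, 73]
enqueue(5): queue = [95, 73, 5]
enqueue(78): queue = [95, 73, 5, 78]
enqueue(53): queue = [95, 73, 5, 78, 53]
enqueue(51): queue = [95, 73, 5, 78, 53, 51]
enqueue(69): queue = [95, 73, 5, 78, 53, 51, 69]
enqueue(7): queue = [95, 73, 5, 78, 53, 51, 69, 7]
enqueue(32): queue = [95, 73, 5, 78, 53, 51, 69, 7, 32]
enqueue(49): queue = [95, 73, 5, 78, 53, 51, 69, 7, 32, 49]
enqueue(30): queue = [95, 73, 5, 78, 53, 51, 69, 7, 32, 49, 30]
enqueue(9): queue = [95, 73, 5, 78, 53, 51, 69, 7, 32, 49, 30, 9]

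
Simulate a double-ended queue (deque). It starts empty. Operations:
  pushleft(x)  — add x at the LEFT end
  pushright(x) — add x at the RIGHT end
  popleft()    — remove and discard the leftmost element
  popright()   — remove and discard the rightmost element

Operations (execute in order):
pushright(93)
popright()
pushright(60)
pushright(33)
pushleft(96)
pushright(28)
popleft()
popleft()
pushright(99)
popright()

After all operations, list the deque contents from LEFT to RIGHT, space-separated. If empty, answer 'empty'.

Answer: 33 28

Derivation:
pushright(93): [93]
popright(): []
pushright(60): [60]
pushright(33): [60, 33]
pushleft(96): [96, 60, 33]
pushright(28): [96, 60, 33, 28]
popleft(): [60, 33, 28]
popleft(): [33, 28]
pushright(99): [33, 28, 99]
popright(): [33, 28]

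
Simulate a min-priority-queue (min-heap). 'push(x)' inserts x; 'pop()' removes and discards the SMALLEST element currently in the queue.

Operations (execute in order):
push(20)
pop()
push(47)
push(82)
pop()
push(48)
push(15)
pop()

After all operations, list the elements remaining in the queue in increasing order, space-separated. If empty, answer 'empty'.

push(20): heap contents = [20]
pop() → 20: heap contents = []
push(47): heap contents = [47]
push(82): heap contents = [47, 82]
pop() → 47: heap contents = [82]
push(48): heap contents = [48, 82]
push(15): heap contents = [15, 48, 82]
pop() → 15: heap contents = [48, 82]

Answer: 48 82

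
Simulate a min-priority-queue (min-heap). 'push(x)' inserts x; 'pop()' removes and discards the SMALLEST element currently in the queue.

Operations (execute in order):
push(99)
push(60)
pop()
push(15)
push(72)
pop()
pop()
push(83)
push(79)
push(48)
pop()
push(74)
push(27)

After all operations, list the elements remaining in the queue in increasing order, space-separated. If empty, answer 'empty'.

push(99): heap contents = [99]
push(60): heap contents = [60, 99]
pop() → 60: heap contents = [99]
push(15): heap contents = [15, 99]
push(72): heap contents = [15, 72, 99]
pop() → 15: heap contents = [72, 99]
pop() → 72: heap contents = [99]
push(83): heap contents = [83, 99]
push(79): heap contents = [79, 83, 99]
push(48): heap contents = [48, 79, 83, 99]
pop() → 48: heap contents = [79, 83, 99]
push(74): heap contents = [74, 79, 83, 99]
push(27): heap contents = [27, 74, 79, 83, 99]

Answer: 27 74 79 83 99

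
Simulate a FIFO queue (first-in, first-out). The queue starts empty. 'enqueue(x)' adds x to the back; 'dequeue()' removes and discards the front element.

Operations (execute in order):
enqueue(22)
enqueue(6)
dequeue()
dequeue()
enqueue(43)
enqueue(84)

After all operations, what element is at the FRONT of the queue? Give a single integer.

enqueue(22): queue = [22]
enqueue(6): queue = [22, 6]
dequeue(): queue = [6]
dequeue(): queue = []
enqueue(43): queue = [43]
enqueue(84): queue = [43, 84]

Answer: 43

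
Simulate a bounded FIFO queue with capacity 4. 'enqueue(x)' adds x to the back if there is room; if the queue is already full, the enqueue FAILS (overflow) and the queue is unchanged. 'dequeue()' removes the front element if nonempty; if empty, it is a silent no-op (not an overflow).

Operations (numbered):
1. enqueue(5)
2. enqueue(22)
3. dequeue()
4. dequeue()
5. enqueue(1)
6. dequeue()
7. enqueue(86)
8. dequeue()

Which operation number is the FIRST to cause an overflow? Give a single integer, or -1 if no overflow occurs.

1. enqueue(5): size=1
2. enqueue(22): size=2
3. dequeue(): size=1
4. dequeue(): size=0
5. enqueue(1): size=1
6. dequeue(): size=0
7. enqueue(86): size=1
8. dequeue(): size=0

Answer: -1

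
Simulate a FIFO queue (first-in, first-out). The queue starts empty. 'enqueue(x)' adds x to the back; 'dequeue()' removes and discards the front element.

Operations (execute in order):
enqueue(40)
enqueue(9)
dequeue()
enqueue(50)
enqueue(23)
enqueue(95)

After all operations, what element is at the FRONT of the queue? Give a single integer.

enqueue(40): queue = [40]
enqueue(9): queue = [40, 9]
dequeue(): queue = [9]
enqueue(50): queue = [9, 50]
enqueue(23): queue = [9, 50, 23]
enqueue(95): queue = [9, 50, 23, 95]

Answer: 9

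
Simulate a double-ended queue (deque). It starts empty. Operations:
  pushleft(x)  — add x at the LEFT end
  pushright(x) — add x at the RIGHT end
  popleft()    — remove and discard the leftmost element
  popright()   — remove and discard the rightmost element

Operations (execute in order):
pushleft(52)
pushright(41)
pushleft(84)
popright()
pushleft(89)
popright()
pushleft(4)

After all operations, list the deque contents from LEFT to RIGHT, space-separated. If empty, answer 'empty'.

pushleft(52): [52]
pushright(41): [52, 41]
pushleft(84): [84, 52, 41]
popright(): [84, 52]
pushleft(89): [89, 84, 52]
popright(): [89, 84]
pushleft(4): [4, 89, 84]

Answer: 4 89 84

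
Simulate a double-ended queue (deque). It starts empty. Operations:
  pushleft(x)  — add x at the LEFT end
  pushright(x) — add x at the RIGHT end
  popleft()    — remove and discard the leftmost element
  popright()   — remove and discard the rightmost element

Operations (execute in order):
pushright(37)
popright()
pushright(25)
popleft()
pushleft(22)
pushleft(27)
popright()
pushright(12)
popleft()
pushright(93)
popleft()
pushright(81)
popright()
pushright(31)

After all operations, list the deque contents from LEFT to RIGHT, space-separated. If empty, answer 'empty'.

pushright(37): [37]
popright(): []
pushright(25): [25]
popleft(): []
pushleft(22): [22]
pushleft(27): [27, 22]
popright(): [27]
pushright(12): [27, 12]
popleft(): [12]
pushright(93): [12, 93]
popleft(): [93]
pushright(81): [93, 81]
popright(): [93]
pushright(31): [93, 31]

Answer: 93 31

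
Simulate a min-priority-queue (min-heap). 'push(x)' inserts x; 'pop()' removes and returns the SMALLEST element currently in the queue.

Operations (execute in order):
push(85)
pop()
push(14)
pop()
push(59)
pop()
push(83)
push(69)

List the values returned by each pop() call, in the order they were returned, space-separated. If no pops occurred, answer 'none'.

push(85): heap contents = [85]
pop() → 85: heap contents = []
push(14): heap contents = [14]
pop() → 14: heap contents = []
push(59): heap contents = [59]
pop() → 59: heap contents = []
push(83): heap contents = [83]
push(69): heap contents = [69, 83]

Answer: 85 14 59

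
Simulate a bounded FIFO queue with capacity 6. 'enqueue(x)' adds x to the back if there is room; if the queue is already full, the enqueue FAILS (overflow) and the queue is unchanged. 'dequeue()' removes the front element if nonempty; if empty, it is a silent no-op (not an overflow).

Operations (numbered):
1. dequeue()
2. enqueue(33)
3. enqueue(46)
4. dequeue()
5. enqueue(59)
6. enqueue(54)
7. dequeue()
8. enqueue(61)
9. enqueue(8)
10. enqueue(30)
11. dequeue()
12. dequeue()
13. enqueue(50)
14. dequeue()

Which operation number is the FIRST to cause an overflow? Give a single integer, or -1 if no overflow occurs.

1. dequeue(): empty, no-op, size=0
2. enqueue(33): size=1
3. enqueue(46): size=2
4. dequeue(): size=1
5. enqueue(59): size=2
6. enqueue(54): size=3
7. dequeue(): size=2
8. enqueue(61): size=3
9. enqueue(8): size=4
10. enqueue(30): size=5
11. dequeue(): size=4
12. dequeue(): size=3
13. enqueue(50): size=4
14. dequeue(): size=3

Answer: -1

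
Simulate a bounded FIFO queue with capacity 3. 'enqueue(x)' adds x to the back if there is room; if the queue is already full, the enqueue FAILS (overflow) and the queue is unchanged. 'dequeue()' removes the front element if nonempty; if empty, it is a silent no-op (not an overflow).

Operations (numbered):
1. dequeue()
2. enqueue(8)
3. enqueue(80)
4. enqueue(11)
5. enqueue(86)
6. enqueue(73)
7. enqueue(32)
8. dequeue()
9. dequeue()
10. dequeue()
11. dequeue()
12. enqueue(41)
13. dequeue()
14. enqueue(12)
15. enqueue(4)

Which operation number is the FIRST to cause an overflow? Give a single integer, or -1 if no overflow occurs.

Answer: 5

Derivation:
1. dequeue(): empty, no-op, size=0
2. enqueue(8): size=1
3. enqueue(80): size=2
4. enqueue(11): size=3
5. enqueue(86): size=3=cap → OVERFLOW (fail)
6. enqueue(73): size=3=cap → OVERFLOW (fail)
7. enqueue(32): size=3=cap → OVERFLOW (fail)
8. dequeue(): size=2
9. dequeue(): size=1
10. dequeue(): size=0
11. dequeue(): empty, no-op, size=0
12. enqueue(41): size=1
13. dequeue(): size=0
14. enqueue(12): size=1
15. enqueue(4): size=2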